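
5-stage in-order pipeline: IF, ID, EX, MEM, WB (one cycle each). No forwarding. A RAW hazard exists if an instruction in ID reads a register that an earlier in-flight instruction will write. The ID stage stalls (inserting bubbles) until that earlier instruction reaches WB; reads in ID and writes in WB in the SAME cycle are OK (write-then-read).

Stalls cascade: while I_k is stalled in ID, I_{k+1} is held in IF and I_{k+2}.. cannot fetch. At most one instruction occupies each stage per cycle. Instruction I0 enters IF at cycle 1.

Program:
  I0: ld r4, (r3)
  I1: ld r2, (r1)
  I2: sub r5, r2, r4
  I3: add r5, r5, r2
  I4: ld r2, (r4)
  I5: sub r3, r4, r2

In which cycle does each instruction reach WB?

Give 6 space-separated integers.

Answer: 5 6 9 12 13 16

Derivation:
I0 ld r4 <- r3: IF@1 ID@2 stall=0 (-) EX@3 MEM@4 WB@5
I1 ld r2 <- r1: IF@2 ID@3 stall=0 (-) EX@4 MEM@5 WB@6
I2 sub r5 <- r2,r4: IF@3 ID@4 stall=2 (RAW on I1.r2 (WB@6)) EX@7 MEM@8 WB@9
I3 add r5 <- r5,r2: IF@4 ID@7 stall=2 (RAW on I2.r5 (WB@9)) EX@10 MEM@11 WB@12
I4 ld r2 <- r4: IF@7 ID@10 stall=0 (-) EX@11 MEM@12 WB@13
I5 sub r3 <- r4,r2: IF@10 ID@11 stall=2 (RAW on I4.r2 (WB@13)) EX@14 MEM@15 WB@16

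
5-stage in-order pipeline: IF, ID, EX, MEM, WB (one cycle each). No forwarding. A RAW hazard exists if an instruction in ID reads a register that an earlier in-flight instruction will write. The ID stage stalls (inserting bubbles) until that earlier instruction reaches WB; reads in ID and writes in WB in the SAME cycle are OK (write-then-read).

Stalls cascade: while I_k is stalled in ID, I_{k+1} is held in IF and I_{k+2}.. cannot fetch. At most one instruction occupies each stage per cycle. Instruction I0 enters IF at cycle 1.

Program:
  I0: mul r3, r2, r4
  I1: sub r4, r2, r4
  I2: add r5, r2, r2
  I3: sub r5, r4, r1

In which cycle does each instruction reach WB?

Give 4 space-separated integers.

Answer: 5 6 7 9

Derivation:
I0 mul r3 <- r2,r4: IF@1 ID@2 stall=0 (-) EX@3 MEM@4 WB@5
I1 sub r4 <- r2,r4: IF@2 ID@3 stall=0 (-) EX@4 MEM@5 WB@6
I2 add r5 <- r2,r2: IF@3 ID@4 stall=0 (-) EX@5 MEM@6 WB@7
I3 sub r5 <- r4,r1: IF@4 ID@5 stall=1 (RAW on I1.r4 (WB@6)) EX@7 MEM@8 WB@9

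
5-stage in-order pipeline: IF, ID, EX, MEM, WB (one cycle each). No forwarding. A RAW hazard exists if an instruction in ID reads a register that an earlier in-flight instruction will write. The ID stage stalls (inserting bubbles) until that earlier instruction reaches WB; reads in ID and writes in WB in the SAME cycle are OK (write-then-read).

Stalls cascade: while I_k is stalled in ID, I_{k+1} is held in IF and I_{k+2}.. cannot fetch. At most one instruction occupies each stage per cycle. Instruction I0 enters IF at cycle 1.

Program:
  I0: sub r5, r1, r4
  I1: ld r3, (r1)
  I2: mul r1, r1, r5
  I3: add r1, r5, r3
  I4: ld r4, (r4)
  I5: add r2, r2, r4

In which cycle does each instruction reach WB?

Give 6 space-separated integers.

Answer: 5 6 8 9 10 13

Derivation:
I0 sub r5 <- r1,r4: IF@1 ID@2 stall=0 (-) EX@3 MEM@4 WB@5
I1 ld r3 <- r1: IF@2 ID@3 stall=0 (-) EX@4 MEM@5 WB@6
I2 mul r1 <- r1,r5: IF@3 ID@4 stall=1 (RAW on I0.r5 (WB@5)) EX@6 MEM@7 WB@8
I3 add r1 <- r5,r3: IF@4 ID@6 stall=0 (-) EX@7 MEM@8 WB@9
I4 ld r4 <- r4: IF@6 ID@7 stall=0 (-) EX@8 MEM@9 WB@10
I5 add r2 <- r2,r4: IF@7 ID@8 stall=2 (RAW on I4.r4 (WB@10)) EX@11 MEM@12 WB@13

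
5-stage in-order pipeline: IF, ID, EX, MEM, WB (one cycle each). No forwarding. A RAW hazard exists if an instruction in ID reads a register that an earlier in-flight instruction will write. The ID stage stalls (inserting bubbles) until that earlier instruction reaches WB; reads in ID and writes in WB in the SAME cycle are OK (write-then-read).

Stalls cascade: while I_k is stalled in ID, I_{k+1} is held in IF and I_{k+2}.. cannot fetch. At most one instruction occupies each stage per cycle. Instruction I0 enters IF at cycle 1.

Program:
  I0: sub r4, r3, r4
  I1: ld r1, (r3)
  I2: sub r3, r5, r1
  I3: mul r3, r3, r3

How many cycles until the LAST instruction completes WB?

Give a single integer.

Answer: 12

Derivation:
I0 sub r4 <- r3,r4: IF@1 ID@2 stall=0 (-) EX@3 MEM@4 WB@5
I1 ld r1 <- r3: IF@2 ID@3 stall=0 (-) EX@4 MEM@5 WB@6
I2 sub r3 <- r5,r1: IF@3 ID@4 stall=2 (RAW on I1.r1 (WB@6)) EX@7 MEM@8 WB@9
I3 mul r3 <- r3,r3: IF@4 ID@7 stall=2 (RAW on I2.r3 (WB@9)) EX@10 MEM@11 WB@12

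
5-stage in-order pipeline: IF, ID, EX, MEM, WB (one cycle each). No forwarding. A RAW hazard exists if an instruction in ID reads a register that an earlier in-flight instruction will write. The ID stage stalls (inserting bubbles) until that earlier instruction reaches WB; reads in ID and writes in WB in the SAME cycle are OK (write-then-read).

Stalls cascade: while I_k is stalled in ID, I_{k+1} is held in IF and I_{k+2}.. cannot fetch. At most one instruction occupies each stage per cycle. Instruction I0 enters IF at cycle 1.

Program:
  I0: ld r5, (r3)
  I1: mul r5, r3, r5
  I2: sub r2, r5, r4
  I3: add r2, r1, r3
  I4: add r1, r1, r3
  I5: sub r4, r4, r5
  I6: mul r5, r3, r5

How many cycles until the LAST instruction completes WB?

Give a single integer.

Answer: 15

Derivation:
I0 ld r5 <- r3: IF@1 ID@2 stall=0 (-) EX@3 MEM@4 WB@5
I1 mul r5 <- r3,r5: IF@2 ID@3 stall=2 (RAW on I0.r5 (WB@5)) EX@6 MEM@7 WB@8
I2 sub r2 <- r5,r4: IF@3 ID@6 stall=2 (RAW on I1.r5 (WB@8)) EX@9 MEM@10 WB@11
I3 add r2 <- r1,r3: IF@6 ID@9 stall=0 (-) EX@10 MEM@11 WB@12
I4 add r1 <- r1,r3: IF@9 ID@10 stall=0 (-) EX@11 MEM@12 WB@13
I5 sub r4 <- r4,r5: IF@10 ID@11 stall=0 (-) EX@12 MEM@13 WB@14
I6 mul r5 <- r3,r5: IF@11 ID@12 stall=0 (-) EX@13 MEM@14 WB@15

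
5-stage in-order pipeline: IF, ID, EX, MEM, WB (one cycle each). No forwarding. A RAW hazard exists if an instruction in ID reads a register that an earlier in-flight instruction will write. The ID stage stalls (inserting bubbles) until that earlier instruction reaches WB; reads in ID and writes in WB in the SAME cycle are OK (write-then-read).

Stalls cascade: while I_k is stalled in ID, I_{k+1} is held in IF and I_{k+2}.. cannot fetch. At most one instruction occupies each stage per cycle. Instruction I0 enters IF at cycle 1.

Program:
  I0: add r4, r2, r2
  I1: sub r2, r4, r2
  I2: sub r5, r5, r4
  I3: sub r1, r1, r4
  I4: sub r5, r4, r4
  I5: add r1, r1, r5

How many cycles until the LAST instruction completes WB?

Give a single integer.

Answer: 14

Derivation:
I0 add r4 <- r2,r2: IF@1 ID@2 stall=0 (-) EX@3 MEM@4 WB@5
I1 sub r2 <- r4,r2: IF@2 ID@3 stall=2 (RAW on I0.r4 (WB@5)) EX@6 MEM@7 WB@8
I2 sub r5 <- r5,r4: IF@3 ID@6 stall=0 (-) EX@7 MEM@8 WB@9
I3 sub r1 <- r1,r4: IF@6 ID@7 stall=0 (-) EX@8 MEM@9 WB@10
I4 sub r5 <- r4,r4: IF@7 ID@8 stall=0 (-) EX@9 MEM@10 WB@11
I5 add r1 <- r1,r5: IF@8 ID@9 stall=2 (RAW on I4.r5 (WB@11)) EX@12 MEM@13 WB@14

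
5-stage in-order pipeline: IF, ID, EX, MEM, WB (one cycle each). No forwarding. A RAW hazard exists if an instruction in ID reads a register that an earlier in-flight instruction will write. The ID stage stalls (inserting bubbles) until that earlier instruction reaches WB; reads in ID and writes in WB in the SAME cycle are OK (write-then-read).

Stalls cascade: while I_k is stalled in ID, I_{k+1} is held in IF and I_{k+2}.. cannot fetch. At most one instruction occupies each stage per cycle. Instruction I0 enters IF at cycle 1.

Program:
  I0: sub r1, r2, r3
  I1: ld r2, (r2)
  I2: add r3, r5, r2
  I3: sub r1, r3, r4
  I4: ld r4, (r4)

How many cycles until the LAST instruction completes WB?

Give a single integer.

I0 sub r1 <- r2,r3: IF@1 ID@2 stall=0 (-) EX@3 MEM@4 WB@5
I1 ld r2 <- r2: IF@2 ID@3 stall=0 (-) EX@4 MEM@5 WB@6
I2 add r3 <- r5,r2: IF@3 ID@4 stall=2 (RAW on I1.r2 (WB@6)) EX@7 MEM@8 WB@9
I3 sub r1 <- r3,r4: IF@4 ID@7 stall=2 (RAW on I2.r3 (WB@9)) EX@10 MEM@11 WB@12
I4 ld r4 <- r4: IF@7 ID@10 stall=0 (-) EX@11 MEM@12 WB@13

Answer: 13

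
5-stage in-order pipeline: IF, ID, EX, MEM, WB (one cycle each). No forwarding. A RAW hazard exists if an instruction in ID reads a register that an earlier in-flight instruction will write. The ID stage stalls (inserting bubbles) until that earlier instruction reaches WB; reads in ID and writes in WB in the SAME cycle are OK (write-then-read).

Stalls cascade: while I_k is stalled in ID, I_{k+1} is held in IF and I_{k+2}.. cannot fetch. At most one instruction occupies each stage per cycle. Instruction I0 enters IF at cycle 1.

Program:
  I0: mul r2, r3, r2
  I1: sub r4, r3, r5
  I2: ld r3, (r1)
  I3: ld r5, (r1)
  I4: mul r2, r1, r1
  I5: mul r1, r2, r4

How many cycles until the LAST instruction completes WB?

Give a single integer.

I0 mul r2 <- r3,r2: IF@1 ID@2 stall=0 (-) EX@3 MEM@4 WB@5
I1 sub r4 <- r3,r5: IF@2 ID@3 stall=0 (-) EX@4 MEM@5 WB@6
I2 ld r3 <- r1: IF@3 ID@4 stall=0 (-) EX@5 MEM@6 WB@7
I3 ld r5 <- r1: IF@4 ID@5 stall=0 (-) EX@6 MEM@7 WB@8
I4 mul r2 <- r1,r1: IF@5 ID@6 stall=0 (-) EX@7 MEM@8 WB@9
I5 mul r1 <- r2,r4: IF@6 ID@7 stall=2 (RAW on I4.r2 (WB@9)) EX@10 MEM@11 WB@12

Answer: 12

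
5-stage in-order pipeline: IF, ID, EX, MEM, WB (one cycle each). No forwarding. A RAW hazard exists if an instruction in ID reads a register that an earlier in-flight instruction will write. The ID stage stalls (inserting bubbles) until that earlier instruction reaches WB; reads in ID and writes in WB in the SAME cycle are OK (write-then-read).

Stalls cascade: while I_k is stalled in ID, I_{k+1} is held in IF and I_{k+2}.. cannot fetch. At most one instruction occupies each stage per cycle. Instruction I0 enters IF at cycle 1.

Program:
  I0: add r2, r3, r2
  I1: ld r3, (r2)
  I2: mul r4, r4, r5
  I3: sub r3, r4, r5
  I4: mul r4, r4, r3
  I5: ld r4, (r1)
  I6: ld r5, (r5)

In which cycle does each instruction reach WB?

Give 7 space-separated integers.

Answer: 5 8 9 12 15 16 17

Derivation:
I0 add r2 <- r3,r2: IF@1 ID@2 stall=0 (-) EX@3 MEM@4 WB@5
I1 ld r3 <- r2: IF@2 ID@3 stall=2 (RAW on I0.r2 (WB@5)) EX@6 MEM@7 WB@8
I2 mul r4 <- r4,r5: IF@3 ID@6 stall=0 (-) EX@7 MEM@8 WB@9
I3 sub r3 <- r4,r5: IF@6 ID@7 stall=2 (RAW on I2.r4 (WB@9)) EX@10 MEM@11 WB@12
I4 mul r4 <- r4,r3: IF@7 ID@10 stall=2 (RAW on I3.r3 (WB@12)) EX@13 MEM@14 WB@15
I5 ld r4 <- r1: IF@10 ID@13 stall=0 (-) EX@14 MEM@15 WB@16
I6 ld r5 <- r5: IF@13 ID@14 stall=0 (-) EX@15 MEM@16 WB@17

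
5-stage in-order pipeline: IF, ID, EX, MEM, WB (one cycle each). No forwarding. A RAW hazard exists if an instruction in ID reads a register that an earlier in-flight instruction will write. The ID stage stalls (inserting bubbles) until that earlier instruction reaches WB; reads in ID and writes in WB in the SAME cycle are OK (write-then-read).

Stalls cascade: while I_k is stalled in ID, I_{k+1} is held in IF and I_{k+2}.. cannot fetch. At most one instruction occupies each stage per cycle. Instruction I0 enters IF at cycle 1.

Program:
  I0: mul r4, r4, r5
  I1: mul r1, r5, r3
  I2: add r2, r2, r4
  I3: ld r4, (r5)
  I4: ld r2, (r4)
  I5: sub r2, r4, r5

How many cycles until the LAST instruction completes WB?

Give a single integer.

I0 mul r4 <- r4,r5: IF@1 ID@2 stall=0 (-) EX@3 MEM@4 WB@5
I1 mul r1 <- r5,r3: IF@2 ID@3 stall=0 (-) EX@4 MEM@5 WB@6
I2 add r2 <- r2,r4: IF@3 ID@4 stall=1 (RAW on I0.r4 (WB@5)) EX@6 MEM@7 WB@8
I3 ld r4 <- r5: IF@4 ID@6 stall=0 (-) EX@7 MEM@8 WB@9
I4 ld r2 <- r4: IF@6 ID@7 stall=2 (RAW on I3.r4 (WB@9)) EX@10 MEM@11 WB@12
I5 sub r2 <- r4,r5: IF@7 ID@10 stall=0 (-) EX@11 MEM@12 WB@13

Answer: 13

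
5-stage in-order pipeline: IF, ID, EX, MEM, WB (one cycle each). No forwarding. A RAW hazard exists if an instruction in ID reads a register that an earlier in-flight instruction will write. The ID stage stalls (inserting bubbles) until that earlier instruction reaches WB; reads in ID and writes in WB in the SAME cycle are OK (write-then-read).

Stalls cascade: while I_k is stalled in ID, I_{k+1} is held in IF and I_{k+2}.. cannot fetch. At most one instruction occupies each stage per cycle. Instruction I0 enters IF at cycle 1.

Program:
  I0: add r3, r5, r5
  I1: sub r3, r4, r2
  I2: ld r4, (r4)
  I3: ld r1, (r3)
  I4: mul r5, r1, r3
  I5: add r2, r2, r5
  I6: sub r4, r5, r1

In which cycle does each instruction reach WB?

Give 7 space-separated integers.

I0 add r3 <- r5,r5: IF@1 ID@2 stall=0 (-) EX@3 MEM@4 WB@5
I1 sub r3 <- r4,r2: IF@2 ID@3 stall=0 (-) EX@4 MEM@5 WB@6
I2 ld r4 <- r4: IF@3 ID@4 stall=0 (-) EX@5 MEM@6 WB@7
I3 ld r1 <- r3: IF@4 ID@5 stall=1 (RAW on I1.r3 (WB@6)) EX@7 MEM@8 WB@9
I4 mul r5 <- r1,r3: IF@5 ID@7 stall=2 (RAW on I3.r1 (WB@9)) EX@10 MEM@11 WB@12
I5 add r2 <- r2,r5: IF@7 ID@10 stall=2 (RAW on I4.r5 (WB@12)) EX@13 MEM@14 WB@15
I6 sub r4 <- r5,r1: IF@10 ID@13 stall=0 (-) EX@14 MEM@15 WB@16

Answer: 5 6 7 9 12 15 16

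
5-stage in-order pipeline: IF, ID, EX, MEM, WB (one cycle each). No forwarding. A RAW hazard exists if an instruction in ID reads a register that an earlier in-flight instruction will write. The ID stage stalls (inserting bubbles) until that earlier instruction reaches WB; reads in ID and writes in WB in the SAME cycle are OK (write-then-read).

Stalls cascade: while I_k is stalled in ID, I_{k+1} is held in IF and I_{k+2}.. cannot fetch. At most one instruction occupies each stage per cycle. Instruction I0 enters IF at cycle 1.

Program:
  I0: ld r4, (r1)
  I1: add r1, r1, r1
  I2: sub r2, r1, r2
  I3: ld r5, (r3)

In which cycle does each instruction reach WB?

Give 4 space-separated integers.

Answer: 5 6 9 10

Derivation:
I0 ld r4 <- r1: IF@1 ID@2 stall=0 (-) EX@3 MEM@4 WB@5
I1 add r1 <- r1,r1: IF@2 ID@3 stall=0 (-) EX@4 MEM@5 WB@6
I2 sub r2 <- r1,r2: IF@3 ID@4 stall=2 (RAW on I1.r1 (WB@6)) EX@7 MEM@8 WB@9
I3 ld r5 <- r3: IF@4 ID@7 stall=0 (-) EX@8 MEM@9 WB@10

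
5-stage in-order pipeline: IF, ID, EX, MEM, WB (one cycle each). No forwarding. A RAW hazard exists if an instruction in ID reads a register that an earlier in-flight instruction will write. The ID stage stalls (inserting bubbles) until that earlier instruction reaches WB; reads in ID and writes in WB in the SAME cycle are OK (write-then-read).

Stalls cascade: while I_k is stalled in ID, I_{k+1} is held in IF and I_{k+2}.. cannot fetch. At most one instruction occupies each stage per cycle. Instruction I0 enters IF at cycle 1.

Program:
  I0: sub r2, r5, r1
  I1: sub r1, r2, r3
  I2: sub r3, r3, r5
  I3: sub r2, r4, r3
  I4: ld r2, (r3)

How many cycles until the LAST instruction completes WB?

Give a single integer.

Answer: 13

Derivation:
I0 sub r2 <- r5,r1: IF@1 ID@2 stall=0 (-) EX@3 MEM@4 WB@5
I1 sub r1 <- r2,r3: IF@2 ID@3 stall=2 (RAW on I0.r2 (WB@5)) EX@6 MEM@7 WB@8
I2 sub r3 <- r3,r5: IF@3 ID@6 stall=0 (-) EX@7 MEM@8 WB@9
I3 sub r2 <- r4,r3: IF@6 ID@7 stall=2 (RAW on I2.r3 (WB@9)) EX@10 MEM@11 WB@12
I4 ld r2 <- r3: IF@7 ID@10 stall=0 (-) EX@11 MEM@12 WB@13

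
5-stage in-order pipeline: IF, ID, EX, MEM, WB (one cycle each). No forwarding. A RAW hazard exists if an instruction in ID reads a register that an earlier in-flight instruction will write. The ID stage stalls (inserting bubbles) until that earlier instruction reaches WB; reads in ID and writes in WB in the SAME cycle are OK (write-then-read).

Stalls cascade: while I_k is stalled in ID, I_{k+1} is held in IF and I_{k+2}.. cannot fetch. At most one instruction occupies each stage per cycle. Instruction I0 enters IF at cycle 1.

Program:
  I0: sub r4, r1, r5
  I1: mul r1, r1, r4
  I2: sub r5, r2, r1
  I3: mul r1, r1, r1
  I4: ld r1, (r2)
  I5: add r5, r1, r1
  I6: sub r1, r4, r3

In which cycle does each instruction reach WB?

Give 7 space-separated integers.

Answer: 5 8 11 12 13 16 17

Derivation:
I0 sub r4 <- r1,r5: IF@1 ID@2 stall=0 (-) EX@3 MEM@4 WB@5
I1 mul r1 <- r1,r4: IF@2 ID@3 stall=2 (RAW on I0.r4 (WB@5)) EX@6 MEM@7 WB@8
I2 sub r5 <- r2,r1: IF@3 ID@6 stall=2 (RAW on I1.r1 (WB@8)) EX@9 MEM@10 WB@11
I3 mul r1 <- r1,r1: IF@6 ID@9 stall=0 (-) EX@10 MEM@11 WB@12
I4 ld r1 <- r2: IF@9 ID@10 stall=0 (-) EX@11 MEM@12 WB@13
I5 add r5 <- r1,r1: IF@10 ID@11 stall=2 (RAW on I4.r1 (WB@13)) EX@14 MEM@15 WB@16
I6 sub r1 <- r4,r3: IF@11 ID@14 stall=0 (-) EX@15 MEM@16 WB@17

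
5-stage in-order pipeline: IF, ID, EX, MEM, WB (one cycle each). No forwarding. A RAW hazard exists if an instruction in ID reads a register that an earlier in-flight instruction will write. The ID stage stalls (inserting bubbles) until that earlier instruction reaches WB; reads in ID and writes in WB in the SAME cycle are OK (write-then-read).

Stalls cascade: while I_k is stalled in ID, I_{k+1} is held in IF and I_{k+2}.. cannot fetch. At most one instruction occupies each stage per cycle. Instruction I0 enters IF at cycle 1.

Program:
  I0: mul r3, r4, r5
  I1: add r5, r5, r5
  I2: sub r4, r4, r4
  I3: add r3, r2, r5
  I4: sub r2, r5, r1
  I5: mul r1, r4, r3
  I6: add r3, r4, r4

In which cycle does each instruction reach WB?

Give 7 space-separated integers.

I0 mul r3 <- r4,r5: IF@1 ID@2 stall=0 (-) EX@3 MEM@4 WB@5
I1 add r5 <- r5,r5: IF@2 ID@3 stall=0 (-) EX@4 MEM@5 WB@6
I2 sub r4 <- r4,r4: IF@3 ID@4 stall=0 (-) EX@5 MEM@6 WB@7
I3 add r3 <- r2,r5: IF@4 ID@5 stall=1 (RAW on I1.r5 (WB@6)) EX@7 MEM@8 WB@9
I4 sub r2 <- r5,r1: IF@5 ID@7 stall=0 (-) EX@8 MEM@9 WB@10
I5 mul r1 <- r4,r3: IF@7 ID@8 stall=1 (RAW on I3.r3 (WB@9)) EX@10 MEM@11 WB@12
I6 add r3 <- r4,r4: IF@8 ID@10 stall=0 (-) EX@11 MEM@12 WB@13

Answer: 5 6 7 9 10 12 13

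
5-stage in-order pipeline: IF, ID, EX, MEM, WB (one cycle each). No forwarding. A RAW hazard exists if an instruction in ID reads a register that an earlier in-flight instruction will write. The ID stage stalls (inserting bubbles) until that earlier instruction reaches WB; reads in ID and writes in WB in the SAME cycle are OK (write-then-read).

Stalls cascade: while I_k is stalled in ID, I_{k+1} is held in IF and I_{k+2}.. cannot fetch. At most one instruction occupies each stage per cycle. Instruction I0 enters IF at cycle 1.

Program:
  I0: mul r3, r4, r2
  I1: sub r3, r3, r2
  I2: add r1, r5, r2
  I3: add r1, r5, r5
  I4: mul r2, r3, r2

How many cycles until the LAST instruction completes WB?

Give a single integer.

Answer: 11

Derivation:
I0 mul r3 <- r4,r2: IF@1 ID@2 stall=0 (-) EX@3 MEM@4 WB@5
I1 sub r3 <- r3,r2: IF@2 ID@3 stall=2 (RAW on I0.r3 (WB@5)) EX@6 MEM@7 WB@8
I2 add r1 <- r5,r2: IF@3 ID@6 stall=0 (-) EX@7 MEM@8 WB@9
I3 add r1 <- r5,r5: IF@6 ID@7 stall=0 (-) EX@8 MEM@9 WB@10
I4 mul r2 <- r3,r2: IF@7 ID@8 stall=0 (-) EX@9 MEM@10 WB@11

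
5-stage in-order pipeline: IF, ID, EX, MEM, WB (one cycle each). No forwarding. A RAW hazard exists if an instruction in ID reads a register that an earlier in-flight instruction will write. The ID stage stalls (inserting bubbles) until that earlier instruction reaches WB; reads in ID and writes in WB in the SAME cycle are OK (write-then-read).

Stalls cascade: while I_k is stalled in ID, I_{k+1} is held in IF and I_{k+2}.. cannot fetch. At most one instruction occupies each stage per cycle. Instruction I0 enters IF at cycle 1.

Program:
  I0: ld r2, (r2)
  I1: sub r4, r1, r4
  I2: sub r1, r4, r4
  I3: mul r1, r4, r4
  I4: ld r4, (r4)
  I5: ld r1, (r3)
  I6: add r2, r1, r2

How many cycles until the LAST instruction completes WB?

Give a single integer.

I0 ld r2 <- r2: IF@1 ID@2 stall=0 (-) EX@3 MEM@4 WB@5
I1 sub r4 <- r1,r4: IF@2 ID@3 stall=0 (-) EX@4 MEM@5 WB@6
I2 sub r1 <- r4,r4: IF@3 ID@4 stall=2 (RAW on I1.r4 (WB@6)) EX@7 MEM@8 WB@9
I3 mul r1 <- r4,r4: IF@4 ID@7 stall=0 (-) EX@8 MEM@9 WB@10
I4 ld r4 <- r4: IF@7 ID@8 stall=0 (-) EX@9 MEM@10 WB@11
I5 ld r1 <- r3: IF@8 ID@9 stall=0 (-) EX@10 MEM@11 WB@12
I6 add r2 <- r1,r2: IF@9 ID@10 stall=2 (RAW on I5.r1 (WB@12)) EX@13 MEM@14 WB@15

Answer: 15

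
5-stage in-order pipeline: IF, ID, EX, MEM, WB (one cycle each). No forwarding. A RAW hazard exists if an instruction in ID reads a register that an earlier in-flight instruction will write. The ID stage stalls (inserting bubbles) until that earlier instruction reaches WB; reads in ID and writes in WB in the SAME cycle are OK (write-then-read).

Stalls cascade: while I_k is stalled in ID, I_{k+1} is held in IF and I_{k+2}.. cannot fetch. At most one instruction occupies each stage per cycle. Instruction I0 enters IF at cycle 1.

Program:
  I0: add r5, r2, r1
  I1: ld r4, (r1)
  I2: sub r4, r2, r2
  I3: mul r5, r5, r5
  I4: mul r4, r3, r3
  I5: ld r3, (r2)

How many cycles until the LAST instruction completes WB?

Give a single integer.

I0 add r5 <- r2,r1: IF@1 ID@2 stall=0 (-) EX@3 MEM@4 WB@5
I1 ld r4 <- r1: IF@2 ID@3 stall=0 (-) EX@4 MEM@5 WB@6
I2 sub r4 <- r2,r2: IF@3 ID@4 stall=0 (-) EX@5 MEM@6 WB@7
I3 mul r5 <- r5,r5: IF@4 ID@5 stall=0 (-) EX@6 MEM@7 WB@8
I4 mul r4 <- r3,r3: IF@5 ID@6 stall=0 (-) EX@7 MEM@8 WB@9
I5 ld r3 <- r2: IF@6 ID@7 stall=0 (-) EX@8 MEM@9 WB@10

Answer: 10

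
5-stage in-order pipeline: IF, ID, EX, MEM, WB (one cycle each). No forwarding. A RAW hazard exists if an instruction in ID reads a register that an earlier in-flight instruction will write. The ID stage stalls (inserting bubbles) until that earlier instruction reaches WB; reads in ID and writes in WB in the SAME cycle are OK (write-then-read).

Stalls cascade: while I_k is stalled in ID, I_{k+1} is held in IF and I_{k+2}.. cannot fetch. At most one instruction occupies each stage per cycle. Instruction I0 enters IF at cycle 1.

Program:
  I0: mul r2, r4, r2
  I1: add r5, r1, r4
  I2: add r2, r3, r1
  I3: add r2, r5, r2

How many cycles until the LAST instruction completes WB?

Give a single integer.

Answer: 10

Derivation:
I0 mul r2 <- r4,r2: IF@1 ID@2 stall=0 (-) EX@3 MEM@4 WB@5
I1 add r5 <- r1,r4: IF@2 ID@3 stall=0 (-) EX@4 MEM@5 WB@6
I2 add r2 <- r3,r1: IF@3 ID@4 stall=0 (-) EX@5 MEM@6 WB@7
I3 add r2 <- r5,r2: IF@4 ID@5 stall=2 (RAW on I2.r2 (WB@7)) EX@8 MEM@9 WB@10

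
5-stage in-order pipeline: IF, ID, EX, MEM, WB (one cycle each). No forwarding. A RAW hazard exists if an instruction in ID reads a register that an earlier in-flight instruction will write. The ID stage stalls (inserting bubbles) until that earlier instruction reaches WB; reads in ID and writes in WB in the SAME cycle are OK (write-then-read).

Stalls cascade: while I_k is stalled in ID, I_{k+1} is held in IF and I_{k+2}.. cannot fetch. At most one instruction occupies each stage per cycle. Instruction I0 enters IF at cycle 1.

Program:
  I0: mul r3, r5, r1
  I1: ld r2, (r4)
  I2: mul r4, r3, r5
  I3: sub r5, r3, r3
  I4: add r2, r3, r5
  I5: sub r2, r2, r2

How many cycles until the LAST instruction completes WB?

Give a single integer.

I0 mul r3 <- r5,r1: IF@1 ID@2 stall=0 (-) EX@3 MEM@4 WB@5
I1 ld r2 <- r4: IF@2 ID@3 stall=0 (-) EX@4 MEM@5 WB@6
I2 mul r4 <- r3,r5: IF@3 ID@4 stall=1 (RAW on I0.r3 (WB@5)) EX@6 MEM@7 WB@8
I3 sub r5 <- r3,r3: IF@4 ID@6 stall=0 (-) EX@7 MEM@8 WB@9
I4 add r2 <- r3,r5: IF@6 ID@7 stall=2 (RAW on I3.r5 (WB@9)) EX@10 MEM@11 WB@12
I5 sub r2 <- r2,r2: IF@7 ID@10 stall=2 (RAW on I4.r2 (WB@12)) EX@13 MEM@14 WB@15

Answer: 15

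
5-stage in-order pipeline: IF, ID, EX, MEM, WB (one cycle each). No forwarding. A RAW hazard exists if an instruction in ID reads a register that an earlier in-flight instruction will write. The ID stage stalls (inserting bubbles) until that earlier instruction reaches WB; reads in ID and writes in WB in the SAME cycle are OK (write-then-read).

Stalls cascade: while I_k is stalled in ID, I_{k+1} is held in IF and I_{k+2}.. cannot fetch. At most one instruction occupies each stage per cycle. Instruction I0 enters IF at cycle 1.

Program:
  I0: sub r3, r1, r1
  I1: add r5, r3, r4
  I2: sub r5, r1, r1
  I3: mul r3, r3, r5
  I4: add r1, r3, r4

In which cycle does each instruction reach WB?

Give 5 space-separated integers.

I0 sub r3 <- r1,r1: IF@1 ID@2 stall=0 (-) EX@3 MEM@4 WB@5
I1 add r5 <- r3,r4: IF@2 ID@3 stall=2 (RAW on I0.r3 (WB@5)) EX@6 MEM@7 WB@8
I2 sub r5 <- r1,r1: IF@3 ID@6 stall=0 (-) EX@7 MEM@8 WB@9
I3 mul r3 <- r3,r5: IF@6 ID@7 stall=2 (RAW on I2.r5 (WB@9)) EX@10 MEM@11 WB@12
I4 add r1 <- r3,r4: IF@7 ID@10 stall=2 (RAW on I3.r3 (WB@12)) EX@13 MEM@14 WB@15

Answer: 5 8 9 12 15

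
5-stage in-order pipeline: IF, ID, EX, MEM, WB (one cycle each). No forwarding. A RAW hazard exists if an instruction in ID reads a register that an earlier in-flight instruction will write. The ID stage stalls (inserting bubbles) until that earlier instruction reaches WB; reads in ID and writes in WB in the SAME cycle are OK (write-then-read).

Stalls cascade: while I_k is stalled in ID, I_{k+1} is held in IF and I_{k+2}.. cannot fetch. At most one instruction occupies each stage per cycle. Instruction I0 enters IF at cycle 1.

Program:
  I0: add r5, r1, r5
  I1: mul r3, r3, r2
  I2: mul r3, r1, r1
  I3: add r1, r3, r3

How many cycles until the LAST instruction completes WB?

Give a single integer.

Answer: 10

Derivation:
I0 add r5 <- r1,r5: IF@1 ID@2 stall=0 (-) EX@3 MEM@4 WB@5
I1 mul r3 <- r3,r2: IF@2 ID@3 stall=0 (-) EX@4 MEM@5 WB@6
I2 mul r3 <- r1,r1: IF@3 ID@4 stall=0 (-) EX@5 MEM@6 WB@7
I3 add r1 <- r3,r3: IF@4 ID@5 stall=2 (RAW on I2.r3 (WB@7)) EX@8 MEM@9 WB@10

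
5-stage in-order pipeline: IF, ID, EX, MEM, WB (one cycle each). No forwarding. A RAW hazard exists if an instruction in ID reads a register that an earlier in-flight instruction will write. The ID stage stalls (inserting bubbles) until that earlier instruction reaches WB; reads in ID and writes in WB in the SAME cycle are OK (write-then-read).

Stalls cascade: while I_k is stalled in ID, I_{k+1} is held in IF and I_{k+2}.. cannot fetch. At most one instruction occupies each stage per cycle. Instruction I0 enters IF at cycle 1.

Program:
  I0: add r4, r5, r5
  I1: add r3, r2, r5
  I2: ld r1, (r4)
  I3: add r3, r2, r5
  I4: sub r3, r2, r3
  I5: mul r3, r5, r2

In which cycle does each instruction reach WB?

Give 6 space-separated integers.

I0 add r4 <- r5,r5: IF@1 ID@2 stall=0 (-) EX@3 MEM@4 WB@5
I1 add r3 <- r2,r5: IF@2 ID@3 stall=0 (-) EX@4 MEM@5 WB@6
I2 ld r1 <- r4: IF@3 ID@4 stall=1 (RAW on I0.r4 (WB@5)) EX@6 MEM@7 WB@8
I3 add r3 <- r2,r5: IF@4 ID@6 stall=0 (-) EX@7 MEM@8 WB@9
I4 sub r3 <- r2,r3: IF@6 ID@7 stall=2 (RAW on I3.r3 (WB@9)) EX@10 MEM@11 WB@12
I5 mul r3 <- r5,r2: IF@7 ID@10 stall=0 (-) EX@11 MEM@12 WB@13

Answer: 5 6 8 9 12 13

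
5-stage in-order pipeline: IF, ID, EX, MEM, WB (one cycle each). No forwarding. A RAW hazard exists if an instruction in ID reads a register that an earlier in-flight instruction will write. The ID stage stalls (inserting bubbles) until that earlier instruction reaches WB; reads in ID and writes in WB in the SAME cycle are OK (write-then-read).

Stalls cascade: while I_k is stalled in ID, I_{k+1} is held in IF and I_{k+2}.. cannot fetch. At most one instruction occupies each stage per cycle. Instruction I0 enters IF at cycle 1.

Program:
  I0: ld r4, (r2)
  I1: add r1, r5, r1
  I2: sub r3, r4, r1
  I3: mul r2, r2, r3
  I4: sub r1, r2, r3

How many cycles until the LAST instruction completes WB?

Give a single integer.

Answer: 15

Derivation:
I0 ld r4 <- r2: IF@1 ID@2 stall=0 (-) EX@3 MEM@4 WB@5
I1 add r1 <- r5,r1: IF@2 ID@3 stall=0 (-) EX@4 MEM@5 WB@6
I2 sub r3 <- r4,r1: IF@3 ID@4 stall=2 (RAW on I1.r1 (WB@6)) EX@7 MEM@8 WB@9
I3 mul r2 <- r2,r3: IF@4 ID@7 stall=2 (RAW on I2.r3 (WB@9)) EX@10 MEM@11 WB@12
I4 sub r1 <- r2,r3: IF@7 ID@10 stall=2 (RAW on I3.r2 (WB@12)) EX@13 MEM@14 WB@15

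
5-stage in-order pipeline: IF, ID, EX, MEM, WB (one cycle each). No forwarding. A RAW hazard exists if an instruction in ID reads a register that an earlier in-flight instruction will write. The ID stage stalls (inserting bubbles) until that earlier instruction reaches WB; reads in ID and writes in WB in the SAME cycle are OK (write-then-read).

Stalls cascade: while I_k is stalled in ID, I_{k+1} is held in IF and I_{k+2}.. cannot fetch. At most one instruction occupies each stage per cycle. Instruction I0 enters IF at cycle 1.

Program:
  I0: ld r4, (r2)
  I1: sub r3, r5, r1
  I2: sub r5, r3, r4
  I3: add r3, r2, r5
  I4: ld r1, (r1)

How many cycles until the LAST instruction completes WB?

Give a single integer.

Answer: 13

Derivation:
I0 ld r4 <- r2: IF@1 ID@2 stall=0 (-) EX@3 MEM@4 WB@5
I1 sub r3 <- r5,r1: IF@2 ID@3 stall=0 (-) EX@4 MEM@5 WB@6
I2 sub r5 <- r3,r4: IF@3 ID@4 stall=2 (RAW on I1.r3 (WB@6)) EX@7 MEM@8 WB@9
I3 add r3 <- r2,r5: IF@4 ID@7 stall=2 (RAW on I2.r5 (WB@9)) EX@10 MEM@11 WB@12
I4 ld r1 <- r1: IF@7 ID@10 stall=0 (-) EX@11 MEM@12 WB@13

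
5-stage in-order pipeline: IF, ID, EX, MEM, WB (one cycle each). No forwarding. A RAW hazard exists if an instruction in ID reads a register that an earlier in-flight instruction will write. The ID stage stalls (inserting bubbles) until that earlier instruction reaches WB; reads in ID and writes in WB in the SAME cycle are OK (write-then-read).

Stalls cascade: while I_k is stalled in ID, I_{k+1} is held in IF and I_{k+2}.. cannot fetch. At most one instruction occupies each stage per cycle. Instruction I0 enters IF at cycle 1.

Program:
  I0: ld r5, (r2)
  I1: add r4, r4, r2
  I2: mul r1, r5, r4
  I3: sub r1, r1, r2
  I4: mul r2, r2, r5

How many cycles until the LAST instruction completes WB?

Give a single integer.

I0 ld r5 <- r2: IF@1 ID@2 stall=0 (-) EX@3 MEM@4 WB@5
I1 add r4 <- r4,r2: IF@2 ID@3 stall=0 (-) EX@4 MEM@5 WB@6
I2 mul r1 <- r5,r4: IF@3 ID@4 stall=2 (RAW on I1.r4 (WB@6)) EX@7 MEM@8 WB@9
I3 sub r1 <- r1,r2: IF@4 ID@7 stall=2 (RAW on I2.r1 (WB@9)) EX@10 MEM@11 WB@12
I4 mul r2 <- r2,r5: IF@7 ID@10 stall=0 (-) EX@11 MEM@12 WB@13

Answer: 13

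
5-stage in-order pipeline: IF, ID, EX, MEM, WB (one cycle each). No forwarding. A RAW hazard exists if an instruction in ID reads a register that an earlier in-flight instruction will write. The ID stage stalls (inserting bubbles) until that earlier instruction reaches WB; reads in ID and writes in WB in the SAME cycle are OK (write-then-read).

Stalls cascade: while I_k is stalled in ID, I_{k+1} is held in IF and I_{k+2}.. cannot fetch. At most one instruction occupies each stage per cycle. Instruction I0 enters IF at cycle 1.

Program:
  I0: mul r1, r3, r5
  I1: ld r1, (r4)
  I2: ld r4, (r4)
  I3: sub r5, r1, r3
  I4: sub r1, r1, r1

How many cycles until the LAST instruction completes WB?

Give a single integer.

I0 mul r1 <- r3,r5: IF@1 ID@2 stall=0 (-) EX@3 MEM@4 WB@5
I1 ld r1 <- r4: IF@2 ID@3 stall=0 (-) EX@4 MEM@5 WB@6
I2 ld r4 <- r4: IF@3 ID@4 stall=0 (-) EX@5 MEM@6 WB@7
I3 sub r5 <- r1,r3: IF@4 ID@5 stall=1 (RAW on I1.r1 (WB@6)) EX@7 MEM@8 WB@9
I4 sub r1 <- r1,r1: IF@5 ID@7 stall=0 (-) EX@8 MEM@9 WB@10

Answer: 10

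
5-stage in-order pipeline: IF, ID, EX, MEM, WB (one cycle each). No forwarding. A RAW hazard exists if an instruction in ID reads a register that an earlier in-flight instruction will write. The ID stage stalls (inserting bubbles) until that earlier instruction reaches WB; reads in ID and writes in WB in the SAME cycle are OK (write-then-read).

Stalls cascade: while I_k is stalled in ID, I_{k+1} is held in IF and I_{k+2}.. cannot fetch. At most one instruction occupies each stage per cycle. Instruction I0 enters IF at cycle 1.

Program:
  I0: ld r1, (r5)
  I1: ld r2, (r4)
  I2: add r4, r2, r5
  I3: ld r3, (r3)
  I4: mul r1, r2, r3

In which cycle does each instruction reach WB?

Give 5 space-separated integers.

Answer: 5 6 9 10 13

Derivation:
I0 ld r1 <- r5: IF@1 ID@2 stall=0 (-) EX@3 MEM@4 WB@5
I1 ld r2 <- r4: IF@2 ID@3 stall=0 (-) EX@4 MEM@5 WB@6
I2 add r4 <- r2,r5: IF@3 ID@4 stall=2 (RAW on I1.r2 (WB@6)) EX@7 MEM@8 WB@9
I3 ld r3 <- r3: IF@4 ID@7 stall=0 (-) EX@8 MEM@9 WB@10
I4 mul r1 <- r2,r3: IF@7 ID@8 stall=2 (RAW on I3.r3 (WB@10)) EX@11 MEM@12 WB@13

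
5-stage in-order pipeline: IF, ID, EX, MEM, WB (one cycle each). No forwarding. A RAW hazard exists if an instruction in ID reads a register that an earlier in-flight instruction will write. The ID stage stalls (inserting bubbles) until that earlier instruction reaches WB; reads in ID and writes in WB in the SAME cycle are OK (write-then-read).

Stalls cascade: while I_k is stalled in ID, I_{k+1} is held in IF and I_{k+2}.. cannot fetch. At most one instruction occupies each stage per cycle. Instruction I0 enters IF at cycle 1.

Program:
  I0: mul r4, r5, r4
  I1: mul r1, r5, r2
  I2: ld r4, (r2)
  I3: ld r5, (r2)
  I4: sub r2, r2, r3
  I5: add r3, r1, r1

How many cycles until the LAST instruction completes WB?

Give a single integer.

Answer: 10

Derivation:
I0 mul r4 <- r5,r4: IF@1 ID@2 stall=0 (-) EX@3 MEM@4 WB@5
I1 mul r1 <- r5,r2: IF@2 ID@3 stall=0 (-) EX@4 MEM@5 WB@6
I2 ld r4 <- r2: IF@3 ID@4 stall=0 (-) EX@5 MEM@6 WB@7
I3 ld r5 <- r2: IF@4 ID@5 stall=0 (-) EX@6 MEM@7 WB@8
I4 sub r2 <- r2,r3: IF@5 ID@6 stall=0 (-) EX@7 MEM@8 WB@9
I5 add r3 <- r1,r1: IF@6 ID@7 stall=0 (-) EX@8 MEM@9 WB@10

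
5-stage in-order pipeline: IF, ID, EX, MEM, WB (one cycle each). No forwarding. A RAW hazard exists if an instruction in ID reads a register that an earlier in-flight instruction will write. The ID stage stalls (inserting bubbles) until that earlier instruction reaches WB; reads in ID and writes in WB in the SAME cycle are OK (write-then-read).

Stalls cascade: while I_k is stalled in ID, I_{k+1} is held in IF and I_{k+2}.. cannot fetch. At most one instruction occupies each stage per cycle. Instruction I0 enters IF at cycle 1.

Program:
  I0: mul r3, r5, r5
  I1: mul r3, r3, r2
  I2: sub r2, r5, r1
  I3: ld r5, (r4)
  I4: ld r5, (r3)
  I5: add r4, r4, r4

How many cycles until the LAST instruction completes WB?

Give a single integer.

I0 mul r3 <- r5,r5: IF@1 ID@2 stall=0 (-) EX@3 MEM@4 WB@5
I1 mul r3 <- r3,r2: IF@2 ID@3 stall=2 (RAW on I0.r3 (WB@5)) EX@6 MEM@7 WB@8
I2 sub r2 <- r5,r1: IF@3 ID@6 stall=0 (-) EX@7 MEM@8 WB@9
I3 ld r5 <- r4: IF@6 ID@7 stall=0 (-) EX@8 MEM@9 WB@10
I4 ld r5 <- r3: IF@7 ID@8 stall=0 (-) EX@9 MEM@10 WB@11
I5 add r4 <- r4,r4: IF@8 ID@9 stall=0 (-) EX@10 MEM@11 WB@12

Answer: 12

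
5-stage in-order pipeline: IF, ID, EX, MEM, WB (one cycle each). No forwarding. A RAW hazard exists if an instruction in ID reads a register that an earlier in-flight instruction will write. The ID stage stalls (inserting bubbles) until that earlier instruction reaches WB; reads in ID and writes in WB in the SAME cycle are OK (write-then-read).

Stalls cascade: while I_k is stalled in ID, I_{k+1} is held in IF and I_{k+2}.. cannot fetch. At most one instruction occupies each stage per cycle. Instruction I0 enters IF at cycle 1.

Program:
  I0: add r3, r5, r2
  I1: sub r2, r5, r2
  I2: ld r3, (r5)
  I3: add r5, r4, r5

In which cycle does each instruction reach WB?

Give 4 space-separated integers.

Answer: 5 6 7 8

Derivation:
I0 add r3 <- r5,r2: IF@1 ID@2 stall=0 (-) EX@3 MEM@4 WB@5
I1 sub r2 <- r5,r2: IF@2 ID@3 stall=0 (-) EX@4 MEM@5 WB@6
I2 ld r3 <- r5: IF@3 ID@4 stall=0 (-) EX@5 MEM@6 WB@7
I3 add r5 <- r4,r5: IF@4 ID@5 stall=0 (-) EX@6 MEM@7 WB@8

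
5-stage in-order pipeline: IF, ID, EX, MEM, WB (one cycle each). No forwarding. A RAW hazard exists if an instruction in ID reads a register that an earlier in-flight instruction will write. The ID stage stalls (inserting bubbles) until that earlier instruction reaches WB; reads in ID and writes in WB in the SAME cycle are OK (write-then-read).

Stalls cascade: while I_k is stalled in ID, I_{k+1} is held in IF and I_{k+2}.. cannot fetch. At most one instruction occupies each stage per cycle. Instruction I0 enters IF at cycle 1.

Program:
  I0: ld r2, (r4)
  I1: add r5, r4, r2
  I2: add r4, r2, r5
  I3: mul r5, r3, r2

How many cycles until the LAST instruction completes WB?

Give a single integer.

Answer: 12

Derivation:
I0 ld r2 <- r4: IF@1 ID@2 stall=0 (-) EX@3 MEM@4 WB@5
I1 add r5 <- r4,r2: IF@2 ID@3 stall=2 (RAW on I0.r2 (WB@5)) EX@6 MEM@7 WB@8
I2 add r4 <- r2,r5: IF@3 ID@6 stall=2 (RAW on I1.r5 (WB@8)) EX@9 MEM@10 WB@11
I3 mul r5 <- r3,r2: IF@6 ID@9 stall=0 (-) EX@10 MEM@11 WB@12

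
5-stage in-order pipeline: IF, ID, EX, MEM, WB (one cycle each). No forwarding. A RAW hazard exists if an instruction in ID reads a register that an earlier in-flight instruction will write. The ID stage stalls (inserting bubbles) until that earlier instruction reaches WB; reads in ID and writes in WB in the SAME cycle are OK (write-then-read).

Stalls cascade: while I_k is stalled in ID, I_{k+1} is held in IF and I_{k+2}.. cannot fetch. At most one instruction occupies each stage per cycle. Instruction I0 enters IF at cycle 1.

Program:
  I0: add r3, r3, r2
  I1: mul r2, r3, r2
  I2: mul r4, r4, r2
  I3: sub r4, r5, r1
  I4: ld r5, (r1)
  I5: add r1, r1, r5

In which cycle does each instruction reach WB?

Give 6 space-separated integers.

Answer: 5 8 11 12 13 16

Derivation:
I0 add r3 <- r3,r2: IF@1 ID@2 stall=0 (-) EX@3 MEM@4 WB@5
I1 mul r2 <- r3,r2: IF@2 ID@3 stall=2 (RAW on I0.r3 (WB@5)) EX@6 MEM@7 WB@8
I2 mul r4 <- r4,r2: IF@3 ID@6 stall=2 (RAW on I1.r2 (WB@8)) EX@9 MEM@10 WB@11
I3 sub r4 <- r5,r1: IF@6 ID@9 stall=0 (-) EX@10 MEM@11 WB@12
I4 ld r5 <- r1: IF@9 ID@10 stall=0 (-) EX@11 MEM@12 WB@13
I5 add r1 <- r1,r5: IF@10 ID@11 stall=2 (RAW on I4.r5 (WB@13)) EX@14 MEM@15 WB@16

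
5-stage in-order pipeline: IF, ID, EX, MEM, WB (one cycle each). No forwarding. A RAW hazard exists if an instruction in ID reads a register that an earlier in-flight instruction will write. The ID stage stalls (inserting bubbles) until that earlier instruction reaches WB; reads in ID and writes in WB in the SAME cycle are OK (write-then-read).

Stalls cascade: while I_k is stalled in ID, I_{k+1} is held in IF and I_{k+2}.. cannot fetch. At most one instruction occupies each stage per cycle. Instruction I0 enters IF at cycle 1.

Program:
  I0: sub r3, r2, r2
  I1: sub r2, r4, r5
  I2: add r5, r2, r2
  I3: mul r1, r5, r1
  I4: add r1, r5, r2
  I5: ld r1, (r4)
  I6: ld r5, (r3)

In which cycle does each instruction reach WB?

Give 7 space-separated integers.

Answer: 5 6 9 12 13 14 15

Derivation:
I0 sub r3 <- r2,r2: IF@1 ID@2 stall=0 (-) EX@3 MEM@4 WB@5
I1 sub r2 <- r4,r5: IF@2 ID@3 stall=0 (-) EX@4 MEM@5 WB@6
I2 add r5 <- r2,r2: IF@3 ID@4 stall=2 (RAW on I1.r2 (WB@6)) EX@7 MEM@8 WB@9
I3 mul r1 <- r5,r1: IF@4 ID@7 stall=2 (RAW on I2.r5 (WB@9)) EX@10 MEM@11 WB@12
I4 add r1 <- r5,r2: IF@7 ID@10 stall=0 (-) EX@11 MEM@12 WB@13
I5 ld r1 <- r4: IF@10 ID@11 stall=0 (-) EX@12 MEM@13 WB@14
I6 ld r5 <- r3: IF@11 ID@12 stall=0 (-) EX@13 MEM@14 WB@15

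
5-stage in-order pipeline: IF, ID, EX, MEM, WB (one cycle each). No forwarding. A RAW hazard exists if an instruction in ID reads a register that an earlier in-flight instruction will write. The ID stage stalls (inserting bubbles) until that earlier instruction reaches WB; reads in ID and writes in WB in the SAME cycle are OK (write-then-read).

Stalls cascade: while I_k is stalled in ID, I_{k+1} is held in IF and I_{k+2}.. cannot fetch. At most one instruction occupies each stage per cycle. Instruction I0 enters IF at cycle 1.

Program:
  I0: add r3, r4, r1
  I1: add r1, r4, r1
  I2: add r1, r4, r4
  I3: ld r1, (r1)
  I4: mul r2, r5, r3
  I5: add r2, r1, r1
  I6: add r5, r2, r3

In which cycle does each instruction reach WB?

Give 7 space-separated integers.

I0 add r3 <- r4,r1: IF@1 ID@2 stall=0 (-) EX@3 MEM@4 WB@5
I1 add r1 <- r4,r1: IF@2 ID@3 stall=0 (-) EX@4 MEM@5 WB@6
I2 add r1 <- r4,r4: IF@3 ID@4 stall=0 (-) EX@5 MEM@6 WB@7
I3 ld r1 <- r1: IF@4 ID@5 stall=2 (RAW on I2.r1 (WB@7)) EX@8 MEM@9 WB@10
I4 mul r2 <- r5,r3: IF@5 ID@8 stall=0 (-) EX@9 MEM@10 WB@11
I5 add r2 <- r1,r1: IF@8 ID@9 stall=1 (RAW on I3.r1 (WB@10)) EX@11 MEM@12 WB@13
I6 add r5 <- r2,r3: IF@9 ID@11 stall=2 (RAW on I5.r2 (WB@13)) EX@14 MEM@15 WB@16

Answer: 5 6 7 10 11 13 16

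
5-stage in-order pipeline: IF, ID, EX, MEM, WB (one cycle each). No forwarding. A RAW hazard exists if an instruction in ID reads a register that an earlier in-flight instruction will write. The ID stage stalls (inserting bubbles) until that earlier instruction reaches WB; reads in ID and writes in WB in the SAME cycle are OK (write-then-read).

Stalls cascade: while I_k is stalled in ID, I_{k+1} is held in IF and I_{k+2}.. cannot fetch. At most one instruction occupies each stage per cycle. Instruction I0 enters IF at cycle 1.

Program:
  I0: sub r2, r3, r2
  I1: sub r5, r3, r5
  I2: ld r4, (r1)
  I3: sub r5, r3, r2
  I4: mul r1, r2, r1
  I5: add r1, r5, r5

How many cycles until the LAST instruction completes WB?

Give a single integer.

Answer: 11

Derivation:
I0 sub r2 <- r3,r2: IF@1 ID@2 stall=0 (-) EX@3 MEM@4 WB@5
I1 sub r5 <- r3,r5: IF@2 ID@3 stall=0 (-) EX@4 MEM@5 WB@6
I2 ld r4 <- r1: IF@3 ID@4 stall=0 (-) EX@5 MEM@6 WB@7
I3 sub r5 <- r3,r2: IF@4 ID@5 stall=0 (-) EX@6 MEM@7 WB@8
I4 mul r1 <- r2,r1: IF@5 ID@6 stall=0 (-) EX@7 MEM@8 WB@9
I5 add r1 <- r5,r5: IF@6 ID@7 stall=1 (RAW on I3.r5 (WB@8)) EX@9 MEM@10 WB@11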